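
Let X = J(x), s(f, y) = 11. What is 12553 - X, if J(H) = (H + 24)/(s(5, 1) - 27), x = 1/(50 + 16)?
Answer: 13257553/1056 ≈ 12555.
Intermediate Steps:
x = 1/66 ≈ 0.015152
J(H) = -3/2 - H/16 (J(H) = (H + 24)/(11 - 27) = (24 + H)/(-16) = (24 + H)*(-1/16) = -3/2 - H/16)
X = -1585/1056 (X = -3/2 - 1/16*1/66 = -3/2 - 1/1056 = -1585/1056 ≈ -1.5009)
12553 - X = 12553 - 1*(-1585/1056) = 12553 + 1585/1056 = 13257553/1056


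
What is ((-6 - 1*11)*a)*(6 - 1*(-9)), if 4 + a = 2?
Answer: 510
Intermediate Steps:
a = -2 (a = -4 + 2 = -2)
((-6 - 1*11)*a)*(6 - 1*(-9)) = ((-6 - 1*11)*(-2))*(6 - 1*(-9)) = ((-6 - 11)*(-2))*(6 + 9) = -17*(-2)*15 = 34*15 = 510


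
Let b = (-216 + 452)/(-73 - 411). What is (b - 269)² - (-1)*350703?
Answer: 6197924287/14641 ≈ 4.2333e+5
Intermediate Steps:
b = -59/121 (b = 236/(-484) = 236*(-1/484) = -59/121 ≈ -0.48760)
(b - 269)² - (-1)*350703 = (-59/121 - 269)² - (-1)*350703 = (-32608/121)² - 1*(-350703) = 1063281664/14641 + 350703 = 6197924287/14641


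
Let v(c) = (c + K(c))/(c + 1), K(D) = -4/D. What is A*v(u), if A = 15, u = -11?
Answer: 351/22 ≈ 15.955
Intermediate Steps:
v(c) = (c - 4/c)/(1 + c) (v(c) = (c - 4/c)/(c + 1) = (c - 4/c)/(1 + c))
A*v(u) = 15*((-4 + (-11)²)/((-11)*(1 - 11))) = 15*(-1/11*(-4 + 121)/(-10)) = 15*(-1/11*(-⅒)*117) = 15*(117/110) = 351/22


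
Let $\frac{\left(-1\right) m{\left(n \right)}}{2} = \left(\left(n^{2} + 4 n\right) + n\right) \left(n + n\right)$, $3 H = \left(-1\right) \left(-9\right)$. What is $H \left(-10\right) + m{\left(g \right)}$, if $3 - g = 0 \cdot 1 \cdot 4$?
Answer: $-318$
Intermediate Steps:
$H = 3$ ($H = \frac{\left(-1\right) \left(-9\right)}{3} = \frac{1}{3} \cdot 9 = 3$)
$g = 3$ ($g = 3 - 0 \cdot 1 \cdot 4 = 3 - 0 \cdot 4 = 3 - 0 = 3 + 0 = 3$)
$m{\left(n \right)} = - 4 n \left(n^{2} + 5 n\right)$ ($m{\left(n \right)} = - 2 \left(\left(n^{2} + 4 n\right) + n\right) \left(n + n\right) = - 2 \left(n^{2} + 5 n\right) 2 n = - 2 \cdot 2 n \left(n^{2} + 5 n\right) = - 4 n \left(n^{2} + 5 n\right)$)
$H \left(-10\right) + m{\left(g \right)} = 3 \left(-10\right) + 4 \cdot 3^{2} \left(-5 - 3\right) = -30 + 4 \cdot 9 \left(-5 - 3\right) = -30 + 4 \cdot 9 \left(-8\right) = -30 - 288 = -318$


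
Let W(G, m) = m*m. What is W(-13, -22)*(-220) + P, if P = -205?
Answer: -106685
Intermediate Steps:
W(G, m) = m**2
W(-13, -22)*(-220) + P = (-22)**2*(-220) - 205 = 484*(-220) - 205 = -106480 - 205 = -106685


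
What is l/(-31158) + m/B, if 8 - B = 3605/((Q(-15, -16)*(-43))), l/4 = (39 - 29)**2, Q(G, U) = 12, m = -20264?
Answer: -162899060296/120472407 ≈ -1352.2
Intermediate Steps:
l = 400 (l = 4*(39 - 29)**2 = 4*10**2 = 4*100 = 400)
B = 7733/516 (B = 8 - 3605/(12*(-43)) = 8 - 3605/(-516) = 8 - 3605*(-1)/516 = 8 - 1*(-3605/516) = 8 + 3605/516 = 7733/516 ≈ 14.986)
l/(-31158) + m/B = 400/(-31158) - 20264/7733/516 = 400*(-1/31158) - 20264*516/7733 = -200/15579 - 10456224/7733 = -162899060296/120472407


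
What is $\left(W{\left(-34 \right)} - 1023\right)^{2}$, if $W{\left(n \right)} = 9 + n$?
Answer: $1098304$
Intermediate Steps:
$\left(W{\left(-34 \right)} - 1023\right)^{2} = \left(\left(9 - 34\right) - 1023\right)^{2} = \left(-25 - 1023\right)^{2} = \left(-1048\right)^{2} = 1098304$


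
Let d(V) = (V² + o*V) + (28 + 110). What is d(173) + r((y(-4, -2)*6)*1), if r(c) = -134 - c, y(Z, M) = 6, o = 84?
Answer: 44429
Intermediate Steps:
d(V) = 138 + V² + 84*V (d(V) = (V² + 84*V) + (28 + 110) = (V² + 84*V) + 138 = 138 + V² + 84*V)
d(173) + r((y(-4, -2)*6)*1) = (138 + 173² + 84*173) + (-134 - 6*6) = (138 + 29929 + 14532) + (-134 - 36) = 44599 + (-134 - 1*36) = 44599 + (-134 - 36) = 44599 - 170 = 44429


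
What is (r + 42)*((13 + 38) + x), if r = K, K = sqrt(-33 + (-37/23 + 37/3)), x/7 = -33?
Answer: -7560 - 60*I*sqrt(106053)/23 ≈ -7560.0 - 849.54*I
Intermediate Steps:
x = -231 (x = 7*(-33) = -231)
K = I*sqrt(106053)/69 (K = sqrt(-33 + (-37*1/23 + 37*(1/3))) = sqrt(-33 + (-37/23 + 37/3)) = sqrt(-33 + 740/69) = sqrt(-1537/69) = I*sqrt(106053)/69 ≈ 4.7197*I)
r = I*sqrt(106053)/69 ≈ 4.7197*I
(r + 42)*((13 + 38) + x) = (I*sqrt(106053)/69 + 42)*((13 + 38) - 231) = (42 + I*sqrt(106053)/69)*(51 - 231) = (42 + I*sqrt(106053)/69)*(-180) = -7560 - 60*I*sqrt(106053)/23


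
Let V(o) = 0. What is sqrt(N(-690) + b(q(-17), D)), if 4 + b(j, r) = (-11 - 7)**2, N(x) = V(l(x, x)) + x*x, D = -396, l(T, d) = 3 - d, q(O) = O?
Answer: 2*sqrt(119105) ≈ 690.23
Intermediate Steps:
N(x) = x**2 (N(x) = 0 + x*x = 0 + x**2 = x**2)
b(j, r) = 320 (b(j, r) = -4 + (-11 - 7)**2 = -4 + (-18)**2 = -4 + 324 = 320)
sqrt(N(-690) + b(q(-17), D)) = sqrt((-690)**2 + 320) = sqrt(476100 + 320) = sqrt(476420) = 2*sqrt(119105)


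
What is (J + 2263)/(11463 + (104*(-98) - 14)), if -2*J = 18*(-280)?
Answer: 4783/1257 ≈ 3.8051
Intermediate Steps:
J = 2520 (J = -9*(-280) = -½*(-5040) = 2520)
(J + 2263)/(11463 + (104*(-98) - 14)) = (2520 + 2263)/(11463 + (104*(-98) - 14)) = 4783/(11463 + (-10192 - 14)) = 4783/(11463 - 10206) = 4783/1257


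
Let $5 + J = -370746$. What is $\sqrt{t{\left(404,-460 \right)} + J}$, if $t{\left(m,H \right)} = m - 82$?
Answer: $i \sqrt{370429} \approx 608.63 i$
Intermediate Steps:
$J = -370751$ ($J = -5 - 370746 = -370751$)
$t{\left(m,H \right)} = -82 + m$
$\sqrt{t{\left(404,-460 \right)} + J} = \sqrt{\left(-82 + 404\right) - 370751} = \sqrt{322 - 370751} = \sqrt{-370429} = i \sqrt{370429}$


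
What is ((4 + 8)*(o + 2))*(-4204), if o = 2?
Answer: -201792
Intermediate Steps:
((4 + 8)*(o + 2))*(-4204) = ((4 + 8)*(2 + 2))*(-4204) = (12*4)*(-4204) = 48*(-4204) = -201792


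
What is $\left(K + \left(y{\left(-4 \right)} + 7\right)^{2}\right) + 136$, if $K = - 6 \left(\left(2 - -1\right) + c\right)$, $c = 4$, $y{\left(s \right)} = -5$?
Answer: $98$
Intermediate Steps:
$K = -42$ ($K = - 6 \left(\left(2 - -1\right) + 4\right) = - 6 \left(\left(2 + 1\right) + 4\right) = - 6 \left(3 + 4\right) = \left(-6\right) 7 = -42$)
$\left(K + \left(y{\left(-4 \right)} + 7\right)^{2}\right) + 136 = \left(-42 + \left(-5 + 7\right)^{2}\right) + 136 = \left(-42 + 2^{2}\right) + 136 = \left(-42 + 4\right) + 136 = -38 + 136 = 98$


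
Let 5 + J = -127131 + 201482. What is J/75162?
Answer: 12391/12527 ≈ 0.98914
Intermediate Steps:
J = 74346 (J = -5 + (-127131 + 201482) = -5 + 74351 = 74346)
J/75162 = 74346/75162 = 74346*(1/75162) = 12391/12527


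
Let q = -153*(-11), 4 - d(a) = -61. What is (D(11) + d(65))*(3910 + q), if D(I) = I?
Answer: 425068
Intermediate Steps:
d(a) = 65 (d(a) = 4 - 1*(-61) = 4 + 61 = 65)
q = 1683
(D(11) + d(65))*(3910 + q) = (11 + 65)*(3910 + 1683) = 76*5593 = 425068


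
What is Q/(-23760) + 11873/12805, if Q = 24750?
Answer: -35173/307320 ≈ -0.11445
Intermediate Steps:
Q/(-23760) + 11873/12805 = 24750/(-23760) + 11873/12805 = 24750*(-1/23760) + 11873*(1/12805) = -25/24 + 11873/12805 = -35173/307320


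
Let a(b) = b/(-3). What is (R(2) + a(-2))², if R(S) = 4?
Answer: 196/9 ≈ 21.778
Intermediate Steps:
a(b) = -b/3 (a(b) = b*(-⅓) = -b/3)
(R(2) + a(-2))² = (4 - ⅓*(-2))² = (4 + ⅔)² = (14/3)² = 196/9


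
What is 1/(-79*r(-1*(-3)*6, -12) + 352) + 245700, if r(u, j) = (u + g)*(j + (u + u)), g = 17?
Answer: 16218165599/66008 ≈ 2.4570e+5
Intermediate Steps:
r(u, j) = (17 + u)*(j + 2*u) (r(u, j) = (u + 17)*(j + (u + u)) = (17 + u)*(j + 2*u))
1/(-79*r(-1*(-3)*6, -12) + 352) + 245700 = 1/(-79*(2*(-1*(-3)*6)**2 + 17*(-12) + 34*(-1*(-3)*6) - 12*(-1*(-3))*6) + 352) + 245700 = 1/(-79*(2*(3*6)**2 - 204 + 34*(3*6) - 36*6) + 352) + 245700 = 1/(-79*(2*18**2 - 204 + 34*18 - 12*18) + 352) + 245700 = 1/(-79*(2*324 - 204 + 612 - 216) + 352) + 245700 = 1/(-79*(648 - 204 + 612 - 216) + 352) + 245700 = 1/(-79*840 + 352) + 245700 = 1/(-66360 + 352) + 245700 = 1/(-66008) + 245700 = -1/66008 + 245700 = 16218165599/66008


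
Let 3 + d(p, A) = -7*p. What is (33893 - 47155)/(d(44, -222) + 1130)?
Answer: -13262/819 ≈ -16.193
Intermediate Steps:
d(p, A) = -3 - 7*p
(33893 - 47155)/(d(44, -222) + 1130) = (33893 - 47155)/((-3 - 7*44) + 1130) = -13262/((-3 - 308) + 1130) = -13262/(-311 + 1130) = -13262/819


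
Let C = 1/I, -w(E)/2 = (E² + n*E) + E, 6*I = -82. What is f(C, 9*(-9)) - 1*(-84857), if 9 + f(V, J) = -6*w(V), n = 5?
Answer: 142620740/1681 ≈ 84843.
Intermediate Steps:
I = -41/3 (I = (⅙)*(-82) = -41/3 ≈ -13.667)
w(E) = -12*E - 2*E² (w(E) = -2*((E² + 5*E) + E) = -2*(E² + 6*E) = -12*E - 2*E²)
C = -3/41 (C = 1/(-41/3) = -3/41 ≈ -0.073171)
f(V, J) = -9 + 12*V*(6 + V) (f(V, J) = -9 - (-12)*V*(6 + V) = -9 + 12*V*(6 + V))
f(C, 9*(-9)) - 1*(-84857) = (-9 + 12*(-3/41)*(6 - 3/41)) - 1*(-84857) = (-9 + 12*(-3/41)*(243/41)) + 84857 = (-9 - 8748/1681) + 84857 = -23877/1681 + 84857 = 142620740/1681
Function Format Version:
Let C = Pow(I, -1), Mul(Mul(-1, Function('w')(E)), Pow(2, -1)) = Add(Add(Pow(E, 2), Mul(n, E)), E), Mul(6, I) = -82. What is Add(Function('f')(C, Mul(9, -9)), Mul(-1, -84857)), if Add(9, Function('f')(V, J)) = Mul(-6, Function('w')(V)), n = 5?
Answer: Rational(142620740, 1681) ≈ 84843.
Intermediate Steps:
I = Rational(-41, 3) (I = Mul(Rational(1, 6), -82) = Rational(-41, 3) ≈ -13.667)
Function('w')(E) = Add(Mul(-12, E), Mul(-2, Pow(E, 2))) (Function('w')(E) = Mul(-2, Add(Add(Pow(E, 2), Mul(5, E)), E)) = Mul(-2, Add(Pow(E, 2), Mul(6, E))) = Add(Mul(-12, E), Mul(-2, Pow(E, 2))))
C = Rational(-3, 41) (C = Pow(Rational(-41, 3), -1) = Rational(-3, 41) ≈ -0.073171)
Function('f')(V, J) = Add(-9, Mul(12, V, Add(6, V))) (Function('f')(V, J) = Add(-9, Mul(-6, Mul(-2, V, Add(6, V)))) = Add(-9, Mul(12, V, Add(6, V))))
Add(Function('f')(C, Mul(9, -9)), Mul(-1, -84857)) = Add(Add(-9, Mul(12, Rational(-3, 41), Add(6, Rational(-3, 41)))), Mul(-1, -84857)) = Add(Add(-9, Mul(12, Rational(-3, 41), Rational(243, 41))), 84857) = Add(Add(-9, Rational(-8748, 1681)), 84857) = Add(Rational(-23877, 1681), 84857) = Rational(142620740, 1681)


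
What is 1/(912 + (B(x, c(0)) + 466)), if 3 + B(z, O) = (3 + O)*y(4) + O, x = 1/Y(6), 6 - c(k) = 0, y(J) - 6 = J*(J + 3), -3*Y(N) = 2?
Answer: 1/1687 ≈ 0.00059277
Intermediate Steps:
Y(N) = -2/3 (Y(N) = -1/3*2 = -2/3)
y(J) = 6 + J*(3 + J) (y(J) = 6 + J*(J + 3) = 6 + J*(3 + J))
c(k) = 6 (c(k) = 6 - 1*0 = 6 + 0 = 6)
x = -3/2 (x = 1/(-2/3) = -3/2 ≈ -1.5000)
B(z, O) = 99 + 35*O (B(z, O) = -3 + ((3 + O)*(6 + 4**2 + 3*4) + O) = -3 + ((3 + O)*(6 + 16 + 12) + O) = -3 + ((3 + O)*34 + O) = -3 + ((102 + 34*O) + O) = -3 + (102 + 35*O) = 99 + 35*O)
1/(912 + (B(x, c(0)) + 466)) = 1/(912 + ((99 + 35*6) + 466)) = 1/(912 + ((99 + 210) + 466)) = 1/(912 + (309 + 466)) = 1/(912 + 775) = 1/1687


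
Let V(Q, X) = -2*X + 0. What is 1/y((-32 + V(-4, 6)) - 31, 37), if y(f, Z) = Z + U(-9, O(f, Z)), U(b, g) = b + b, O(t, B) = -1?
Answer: 1/19 ≈ 0.052632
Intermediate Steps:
V(Q, X) = -2*X
U(b, g) = 2*b
y(f, Z) = -18 + Z (y(f, Z) = Z + 2*(-9) = Z - 18 = -18 + Z)
1/y((-32 + V(-4, 6)) - 31, 37) = 1/(-18 + 37) = 1/19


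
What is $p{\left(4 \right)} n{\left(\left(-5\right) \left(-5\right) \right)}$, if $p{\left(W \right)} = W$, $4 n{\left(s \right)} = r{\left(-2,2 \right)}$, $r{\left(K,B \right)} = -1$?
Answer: $-1$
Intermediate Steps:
$n{\left(s \right)} = - \frac{1}{4}$ ($n{\left(s \right)} = \frac{1}{4} \left(-1\right) = - \frac{1}{4}$)
$p{\left(4 \right)} n{\left(\left(-5\right) \left(-5\right) \right)} = 4 \left(- \frac{1}{4}\right) = -1$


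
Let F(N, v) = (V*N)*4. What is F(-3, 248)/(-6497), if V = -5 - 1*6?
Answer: -132/6497 ≈ -0.020317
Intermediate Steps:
V = -11 (V = -5 - 6 = -11)
F(N, v) = -44*N (F(N, v) = -11*N*4 = -44*N)
F(-3, 248)/(-6497) = -44*(-3)/(-6497) = 132*(-1/6497) = -132/6497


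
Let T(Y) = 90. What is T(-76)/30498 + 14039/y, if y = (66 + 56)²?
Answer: 71583497/75655372 ≈ 0.94618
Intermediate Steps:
y = 14884 (y = 122² = 14884)
T(-76)/30498 + 14039/y = 90/30498 + 14039/14884 = 90*(1/30498) + 14039*(1/14884) = 15/5083 + 14039/14884 = 71583497/75655372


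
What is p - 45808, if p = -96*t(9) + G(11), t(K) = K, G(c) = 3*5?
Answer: -46657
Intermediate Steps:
G(c) = 15
p = -849 (p = -96*9 + 15 = -864 + 15 = -849)
p - 45808 = -849 - 45808 = -46657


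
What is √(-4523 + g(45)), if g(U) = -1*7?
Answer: I*√4530 ≈ 67.305*I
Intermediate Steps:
g(U) = -7
√(-4523 + g(45)) = √(-4523 - 7) = √(-4530) = I*√4530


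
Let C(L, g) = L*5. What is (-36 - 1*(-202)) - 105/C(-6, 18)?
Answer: 339/2 ≈ 169.50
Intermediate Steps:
C(L, g) = 5*L
(-36 - 1*(-202)) - 105/C(-6, 18) = (-36 - 1*(-202)) - 105/(5*(-6)) = (-36 + 202) - 105/(-30) = 166 - 105*(-1/30) = 166 + 7/2 = 339/2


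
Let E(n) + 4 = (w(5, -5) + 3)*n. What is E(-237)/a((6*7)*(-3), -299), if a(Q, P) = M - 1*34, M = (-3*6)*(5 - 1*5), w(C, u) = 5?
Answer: 950/17 ≈ 55.882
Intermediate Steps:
E(n) = -4 + 8*n (E(n) = -4 + (5 + 3)*n = -4 + 8*n)
M = 0 (M = -18*(5 - 5) = -18*0 = 0)
a(Q, P) = -34 (a(Q, P) = 0 - 1*34 = 0 - 34 = -34)
E(-237)/a((6*7)*(-3), -299) = (-4 + 8*(-237))/(-34) = (-4 - 1896)*(-1/34) = -1900*(-1/34) = 950/17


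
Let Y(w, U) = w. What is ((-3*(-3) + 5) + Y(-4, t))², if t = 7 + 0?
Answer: 100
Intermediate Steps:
t = 7
((-3*(-3) + 5) + Y(-4, t))² = ((-3*(-3) + 5) - 4)² = ((9 + 5) - 4)² = (14 - 4)² = 10² = 100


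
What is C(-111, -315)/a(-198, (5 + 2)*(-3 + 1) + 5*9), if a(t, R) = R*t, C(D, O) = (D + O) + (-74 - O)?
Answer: 185/6138 ≈ 0.030140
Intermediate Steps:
C(D, O) = -74 + D
C(-111, -315)/a(-198, (5 + 2)*(-3 + 1) + 5*9) = (-74 - 111)/((((5 + 2)*(-3 + 1) + 5*9)*(-198))) = -185*(-1/(198*(7*(-2) + 45))) = -185*(-1/(198*(-14 + 45))) = -185/(31*(-198)) = -185/(-6138) = -185*(-1/6138) = 185/6138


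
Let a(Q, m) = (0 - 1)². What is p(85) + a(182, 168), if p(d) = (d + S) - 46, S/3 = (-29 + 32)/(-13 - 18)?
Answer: 1231/31 ≈ 39.710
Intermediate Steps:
a(Q, m) = 1 (a(Q, m) = (-1)² = 1)
S = -9/31 (S = 3*((-29 + 32)/(-13 - 18)) = 3*(3/(-31)) = 3*(3*(-1/31)) = 3*(-3/31) = -9/31 ≈ -0.29032)
p(d) = -1435/31 + d (p(d) = (d - 9/31) - 46 = (-9/31 + d) - 46 = -1435/31 + d)
p(85) + a(182, 168) = (-1435/31 + 85) + 1 = 1200/31 + 1 = 1231/31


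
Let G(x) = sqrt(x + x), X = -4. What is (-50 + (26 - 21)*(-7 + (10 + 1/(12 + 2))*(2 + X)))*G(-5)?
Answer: -1300*I*sqrt(10)/7 ≈ -587.28*I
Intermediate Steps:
G(x) = sqrt(2)*sqrt(x) (G(x) = sqrt(2*x) = sqrt(2)*sqrt(x))
(-50 + (26 - 21)*(-7 + (10 + 1/(12 + 2))*(2 + X)))*G(-5) = (-50 + (26 - 21)*(-7 + (10 + 1/(12 + 2))*(2 - 4)))*(sqrt(2)*sqrt(-5)) = (-50 + 5*(-7 + (10 + 1/14)*(-2)))*(sqrt(2)*(I*sqrt(5))) = (-50 + 5*(-7 + (10 + 1/14)*(-2)))*(I*sqrt(10)) = (-50 + 5*(-7 + (141/14)*(-2)))*(I*sqrt(10)) = (-50 + 5*(-7 - 141/7))*(I*sqrt(10)) = (-50 + 5*(-190/7))*(I*sqrt(10)) = (-50 - 950/7)*(I*sqrt(10)) = -1300*I*sqrt(10)/7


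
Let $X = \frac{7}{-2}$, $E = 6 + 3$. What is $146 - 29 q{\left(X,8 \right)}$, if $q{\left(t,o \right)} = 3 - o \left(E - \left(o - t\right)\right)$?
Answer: $-521$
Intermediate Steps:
$E = 9$
$X = - \frac{7}{2}$ ($X = 7 \left(- \frac{1}{2}\right) = - \frac{7}{2} \approx -3.5$)
$q{\left(t,o \right)} = 3 - o \left(9 + t - o\right)$ ($q{\left(t,o \right)} = 3 - o \left(9 - \left(o - t\right)\right) = 3 - o \left(9 + t - o\right)$)
$146 - 29 q{\left(X,8 \right)} = 146 - 29 \left(3 + 8^{2} - 72 - 8 \left(- \frac{7}{2}\right)\right) = 146 - 29 \left(3 + 64 - 72 + 28\right) = 146 - 667 = -521$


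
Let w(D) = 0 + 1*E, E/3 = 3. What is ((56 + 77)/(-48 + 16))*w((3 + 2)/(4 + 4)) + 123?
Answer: 2739/32 ≈ 85.594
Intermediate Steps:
E = 9 (E = 3*3 = 9)
w(D) = 9 (w(D) = 0 + 1*9 = 0 + 9 = 9)
((56 + 77)/(-48 + 16))*w((3 + 2)/(4 + 4)) + 123 = ((56 + 77)/(-48 + 16))*9 + 123 = (133/(-32))*9 + 123 = (133*(-1/32))*9 + 123 = -133/32*9 + 123 = -1197/32 + 123 = 2739/32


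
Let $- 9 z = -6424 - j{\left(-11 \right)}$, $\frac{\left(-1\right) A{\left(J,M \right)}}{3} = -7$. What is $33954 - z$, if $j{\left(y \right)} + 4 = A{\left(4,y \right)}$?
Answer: $\frac{99715}{3} \approx 33238.0$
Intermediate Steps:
$A{\left(J,M \right)} = 21$ ($A{\left(J,M \right)} = \left(-3\right) \left(-7\right) = 21$)
$j{\left(y \right)} = 17$ ($j{\left(y \right)} = -4 + 21 = 17$)
$z = \frac{2147}{3}$ ($z = - \frac{-6424 - 17}{9} = \left(- \frac{1}{9}\right) \left(-6441\right) = \frac{2147}{3} \approx 715.67$)
$33954 - z = 33954 - \frac{2147}{3} = \frac{99715}{3}$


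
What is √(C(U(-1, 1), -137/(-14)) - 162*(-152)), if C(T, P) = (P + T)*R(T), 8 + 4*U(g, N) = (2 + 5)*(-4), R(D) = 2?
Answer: √1206653/7 ≈ 156.93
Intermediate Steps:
U(g, N) = -9 (U(g, N) = -2 + ((2 + 5)*(-4))/4 = -2 + (7*(-4))/4 = -2 + (¼)*(-28) = -2 - 7 = -9)
C(T, P) = 2*P + 2*T (C(T, P) = (P + T)*2 = 2*P + 2*T)
√(C(U(-1, 1), -137/(-14)) - 162*(-152)) = √((2*(-137/(-14)) + 2*(-9)) - 162*(-152)) = √((2*(-137*(-1/14)) - 18) + 24624) = √((2*(137/14) - 18) + 24624) = √((137/7 - 18) + 24624) = √(11/7 + 24624) = √(172379/7) = √1206653/7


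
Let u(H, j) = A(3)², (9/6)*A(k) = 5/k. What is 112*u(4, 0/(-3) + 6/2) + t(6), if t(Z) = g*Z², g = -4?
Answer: -464/81 ≈ -5.7284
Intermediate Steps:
A(k) = 10/(3*k) (A(k) = 2*(5/k)/3 = 10/(3*k))
u(H, j) = 100/81 (u(H, j) = ((10/3)/3)² = ((10/3)*(⅓))² = (10/9)² = 100/81)
t(Z) = -4*Z²
112*u(4, 0/(-3) + 6/2) + t(6) = 112*(100/81) - 4*6² = 11200/81 - 4*36 = 11200/81 - 144 = -464/81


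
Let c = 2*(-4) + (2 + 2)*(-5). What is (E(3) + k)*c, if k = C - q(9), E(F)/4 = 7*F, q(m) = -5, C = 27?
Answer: -3248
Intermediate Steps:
E(F) = 28*F (E(F) = 4*(7*F) = 28*F)
k = 32 (k = 27 - 1*(-5) = 27 + 5 = 32)
c = -28 (c = -8 + 4*(-5) = -8 - 20 = -28)
(E(3) + k)*c = (28*3 + 32)*(-28) = (84 + 32)*(-28) = 116*(-28) = -3248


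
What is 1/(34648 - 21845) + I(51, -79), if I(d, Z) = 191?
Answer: 2445374/12803 ≈ 191.00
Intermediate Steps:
1/(34648 - 21845) + I(51, -79) = 1/(34648 - 21845) + 191 = 1/12803 + 191 = 2445374/12803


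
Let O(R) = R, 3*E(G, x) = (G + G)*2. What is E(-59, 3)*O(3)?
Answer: -236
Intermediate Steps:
E(G, x) = 4*G/3 (E(G, x) = ((G + G)*2)/3 = ((2*G)*2)/3 = (4*G)/3 = 4*G/3)
E(-59, 3)*O(3) = ((4/3)*(-59))*3 = -236/3*3 = -236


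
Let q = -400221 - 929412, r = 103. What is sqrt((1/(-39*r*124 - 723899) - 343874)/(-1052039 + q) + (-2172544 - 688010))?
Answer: I*sqrt(6057611636136343732549765905622)/1455209927852 ≈ 1691.3*I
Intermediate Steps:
q = -1329633
sqrt((1/(-39*r*124 - 723899) - 343874)/(-1052039 + q) + (-2172544 - 688010)) = sqrt((1/(-39*103*124 - 723899) - 343874)/(-1052039 - 1329633) + (-2172544 - 688010)) = sqrt((1/(-4017*124 - 723899) - 343874)/(-2381672) - 2860554) = sqrt((1/(-498108 - 723899) - 343874)*(-1/2381672) - 2860554) = sqrt((1/(-1222007) - 343874)*(-1/2381672) - 2860554) = sqrt((-1/1222007 - 343874)*(-1/2381672) - 2860554) = sqrt(-420216435119/1222007*(-1/2381672) - 2860554) = sqrt(420216435119/2910419855704 - 2860554) = sqrt(-8325412739697064897/2910419855704) = I*sqrt(6057611636136343732549765905622)/1455209927852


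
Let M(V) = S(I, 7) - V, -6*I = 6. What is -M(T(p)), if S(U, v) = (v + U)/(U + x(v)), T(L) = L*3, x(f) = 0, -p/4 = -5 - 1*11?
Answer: 198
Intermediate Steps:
I = -1 (I = -⅙*6 = -1)
p = 64 (p = -4*(-5 - 1*11) = -4*(-5 - 11) = -4*(-16) = 64)
T(L) = 3*L
S(U, v) = (U + v)/U (S(U, v) = (v + U)/(U + 0) = (U + v)/U)
M(V) = -6 - V (M(V) = (-1 + 7)/(-1) - V = -1*6 - V = -6 - V)
-M(T(p)) = -(-6 - 3*64) = -(-6 - 1*192) = -(-6 - 192) = -1*(-198) = 198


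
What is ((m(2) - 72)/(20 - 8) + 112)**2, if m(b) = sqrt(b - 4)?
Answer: (1272 + I*sqrt(2))**2/144 ≈ 11236.0 + 24.984*I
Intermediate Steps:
m(b) = sqrt(-4 + b)
((m(2) - 72)/(20 - 8) + 112)**2 = ((sqrt(-4 + 2) - 72)/(20 - 8) + 112)**2 = ((sqrt(-2) - 72)/12 + 112)**2 = ((I*sqrt(2) - 72)*(1/12) + 112)**2 = ((-72 + I*sqrt(2))*(1/12) + 112)**2 = ((-6 + I*sqrt(2)/12) + 112)**2 = (106 + I*sqrt(2)/12)**2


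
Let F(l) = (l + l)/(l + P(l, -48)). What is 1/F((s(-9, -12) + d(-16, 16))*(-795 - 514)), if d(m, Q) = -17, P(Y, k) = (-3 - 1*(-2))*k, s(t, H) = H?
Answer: 38009/75922 ≈ 0.50063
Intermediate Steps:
P(Y, k) = -k (P(Y, k) = (-3 + 2)*k = -k)
F(l) = 2*l/(48 + l) (F(l) = (l + l)/(l - 1*(-48)) = (2*l)/(l + 48) = (2*l)/(48 + l) = 2*l/(48 + l))
1/F((s(-9, -12) + d(-16, 16))*(-795 - 514)) = 1/(2*((-12 - 17)*(-795 - 514))/(48 + (-12 - 17)*(-795 - 514))) = 1/(2*(-29*(-1309))/(48 - 29*(-1309))) = 1/(2*37961/(48 + 37961)) = 1/(2*37961/38009) = 1/(2*37961*(1/38009)) = 1/(75922/38009) = 38009/75922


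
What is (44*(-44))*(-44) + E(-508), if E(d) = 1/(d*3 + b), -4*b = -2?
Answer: 259555646/3047 ≈ 85184.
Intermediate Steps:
b = 1/2 (b = -1/4*(-2) = 1/2 ≈ 0.50000)
E(d) = 1/(1/2 + 3*d) (E(d) = 1/(d*3 + 1/2) = 1/(3*d + 1/2) = 1/(1/2 + 3*d))
(44*(-44))*(-44) + E(-508) = (44*(-44))*(-44) + 2/(1 + 6*(-508)) = -1936*(-44) + 2/(1 - 3048) = 85184 + 2/(-3047) = 85184 + 2*(-1/3047) = 85184 - 2/3047 = 259555646/3047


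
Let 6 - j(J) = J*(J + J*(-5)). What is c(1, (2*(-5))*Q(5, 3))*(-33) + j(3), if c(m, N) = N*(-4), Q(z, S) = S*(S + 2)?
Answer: -19758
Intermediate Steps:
Q(z, S) = S*(2 + S)
j(J) = 6 + 4*J² (j(J) = 6 - J*(J + J*(-5)) = 6 - J*(J - 5*J) = 6 - J*(-4*J) = 6 - (-4)*J² = 6 + 4*J²)
c(m, N) = -4*N
c(1, (2*(-5))*Q(5, 3))*(-33) + j(3) = -4*2*(-5)*3*(2 + 3)*(-33) + (6 + 4*3²) = -(-40)*3*5*(-33) + (6 + 4*9) = -(-40)*15*(-33) + (6 + 36) = -4*(-150)*(-33) + 42 = 600*(-33) + 42 = -19800 + 42 = -19758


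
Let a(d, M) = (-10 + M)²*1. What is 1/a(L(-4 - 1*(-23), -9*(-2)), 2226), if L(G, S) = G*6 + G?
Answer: 1/4910656 ≈ 2.0364e-7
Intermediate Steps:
L(G, S) = 7*G (L(G, S) = 6*G + G = 7*G)
a(d, M) = (-10 + M)²
1/a(L(-4 - 1*(-23), -9*(-2)), 2226) = 1/((-10 + 2226)²) = 1/(2216²) = 1/4910656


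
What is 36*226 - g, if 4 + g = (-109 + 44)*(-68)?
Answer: 3720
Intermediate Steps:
g = 4416 (g = -4 + (-109 + 44)*(-68) = -4 - 65*(-68) = -4 + 4420 = 4416)
36*226 - g = 36*226 - 1*4416 = 8136 - 4416 = 3720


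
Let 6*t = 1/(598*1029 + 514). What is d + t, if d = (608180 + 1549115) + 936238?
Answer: 11431025155489/3695136 ≈ 3.0935e+6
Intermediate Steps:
d = 3093533 (d = 2157295 + 936238 = 3093533)
t = 1/3695136 (t = 1/(6*(598*1029 + 514)) = 1/(6*(615342 + 514)) = (⅙)/615856 = (⅙)*(1/615856) = 1/3695136 ≈ 2.7063e-7)
d + t = 3093533 + 1/3695136 = 11431025155489/3695136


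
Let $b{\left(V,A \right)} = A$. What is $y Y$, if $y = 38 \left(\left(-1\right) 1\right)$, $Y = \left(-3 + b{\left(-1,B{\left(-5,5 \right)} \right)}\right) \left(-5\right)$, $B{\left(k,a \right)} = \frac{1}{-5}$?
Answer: $-608$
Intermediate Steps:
$B{\left(k,a \right)} = - \frac{1}{5}$
$Y = 16$ ($Y = \left(-3 - \frac{1}{5}\right) \left(-5\right) = \left(- \frac{16}{5}\right) \left(-5\right) = 16$)
$y = -38$ ($y = 38 \left(-1\right) = -38$)
$y Y = \left(-38\right) 16 = -608$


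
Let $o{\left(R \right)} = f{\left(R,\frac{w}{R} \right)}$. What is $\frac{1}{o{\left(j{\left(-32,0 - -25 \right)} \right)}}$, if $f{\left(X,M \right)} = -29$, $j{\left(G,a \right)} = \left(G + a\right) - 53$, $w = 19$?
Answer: $- \frac{1}{29} \approx -0.034483$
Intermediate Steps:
$j{\left(G,a \right)} = -53 + G + a$
$o{\left(R \right)} = -29$
$\frac{1}{o{\left(j{\left(-32,0 - -25 \right)} \right)}} = \frac{1}{-29} = - \frac{1}{29}$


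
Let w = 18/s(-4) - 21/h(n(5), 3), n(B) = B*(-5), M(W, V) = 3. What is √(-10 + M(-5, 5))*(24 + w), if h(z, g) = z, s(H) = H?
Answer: 1017*I*√7/50 ≈ 53.815*I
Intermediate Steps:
n(B) = -5*B
w = -183/50 (w = 18/(-4) - 21/((-5*5)) = 18*(-¼) - 21/(-25) = -9/2 - 21*(-1/25) = -9/2 + 21/25 = -183/50 ≈ -3.6600)
√(-10 + M(-5, 5))*(24 + w) = √(-10 + 3)*(24 - 183/50) = √(-7)*(1017/50) = (I*√7)*(1017/50) = 1017*I*√7/50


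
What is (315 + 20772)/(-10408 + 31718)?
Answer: 21087/21310 ≈ 0.98954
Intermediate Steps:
(315 + 20772)/(-10408 + 31718) = 21087/21310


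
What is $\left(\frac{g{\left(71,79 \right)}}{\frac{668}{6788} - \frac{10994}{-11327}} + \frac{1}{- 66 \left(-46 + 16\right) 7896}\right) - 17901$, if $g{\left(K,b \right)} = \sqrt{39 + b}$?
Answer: $- \frac{279865666079}{15634080} + \frac{19221919 \sqrt{118}}{20548427} \approx -17891.0$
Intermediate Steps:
$\left(\frac{g{\left(71,79 \right)}}{\frac{668}{6788} - \frac{10994}{-11327}} + \frac{1}{- 66 \left(-46 + 16\right) 7896}\right) - 17901 = \left(\frac{\sqrt{39 + 79}}{\frac{668}{6788} - \frac{10994}{-11327}} + \frac{1}{- 66 \left(-46 + 16\right) 7896}\right) - 17901 = \left(\frac{\sqrt{118}}{668 \cdot \frac{1}{6788} - - \frac{10994}{11327}} + \frac{1}{\left(-66\right) \left(-30\right)} \frac{1}{7896}\right) - 17901 = \left(\frac{\sqrt{118}}{\frac{167}{1697} + \frac{10994}{11327}} + \frac{1}{1980} \cdot \frac{1}{7896}\right) - 17901 = \left(\frac{\sqrt{118}}{\frac{20548427}{19221919}} + \frac{1}{1980} \cdot \frac{1}{7896}\right) - 17901 = \left(\sqrt{118} \cdot \frac{19221919}{20548427} + \frac{1}{15634080}\right) - 17901 = \left(\frac{19221919 \sqrt{118}}{20548427} + \frac{1}{15634080}\right) - 17901 = \left(\frac{1}{15634080} + \frac{19221919 \sqrt{118}}{20548427}\right) - 17901 = - \frac{279865666079}{15634080} + \frac{19221919 \sqrt{118}}{20548427}$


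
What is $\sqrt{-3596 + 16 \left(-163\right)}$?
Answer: $2 i \sqrt{1551} \approx 78.766 i$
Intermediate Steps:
$\sqrt{-3596 + 16 \left(-163\right)} = \sqrt{-3596 - 2608} = \sqrt{-6204} = 2 i \sqrt{1551}$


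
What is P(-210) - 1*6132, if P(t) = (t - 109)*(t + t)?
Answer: 127848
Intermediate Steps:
P(t) = 2*t*(-109 + t) (P(t) = (-109 + t)*(2*t) = 2*t*(-109 + t))
P(-210) - 1*6132 = 2*(-210)*(-109 - 210) - 1*6132 = 2*(-210)*(-319) - 6132 = 133980 - 6132 = 127848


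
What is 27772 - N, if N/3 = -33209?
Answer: 127399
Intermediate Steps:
N = -99627 (N = 3*(-33209) = -99627)
27772 - N = 27772 - 1*(-99627) = 27772 + 99627 = 127399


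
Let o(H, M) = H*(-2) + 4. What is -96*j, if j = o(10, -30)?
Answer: 1536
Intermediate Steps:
o(H, M) = 4 - 2*H (o(H, M) = -2*H + 4 = 4 - 2*H)
j = -16 (j = 4 - 2*10 = 4 - 20 = -16)
-96*j = -96*(-16) = 1536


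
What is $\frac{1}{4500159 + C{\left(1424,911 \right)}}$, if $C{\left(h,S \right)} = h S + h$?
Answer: $\frac{1}{5798847} \approx 1.7245 \cdot 10^{-7}$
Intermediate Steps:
$C{\left(h,S \right)} = h + S h$ ($C{\left(h,S \right)} = S h + h = h + S h$)
$\frac{1}{4500159 + C{\left(1424,911 \right)}} = \frac{1}{4500159 + 1424 \left(1 + 911\right)} = \frac{1}{4500159 + 1424 \cdot 912} = \frac{1}{4500159 + 1298688} = \frac{1}{5798847}$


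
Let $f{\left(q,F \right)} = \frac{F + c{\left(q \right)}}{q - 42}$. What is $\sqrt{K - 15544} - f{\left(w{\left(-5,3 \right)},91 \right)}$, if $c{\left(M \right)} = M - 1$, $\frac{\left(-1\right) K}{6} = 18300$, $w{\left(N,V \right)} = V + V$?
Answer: $\frac{8}{3} + 4 i \sqrt{7834} \approx 2.6667 + 354.04 i$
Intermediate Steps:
$w{\left(N,V \right)} = 2 V$
$K = -109800$ ($K = \left(-6\right) 18300 = -109800$)
$c{\left(M \right)} = -1 + M$
$f{\left(q,F \right)} = \frac{-1 + F + q}{-42 + q}$ ($f{\left(q,F \right)} = \frac{F + \left(-1 + q\right)}{q - 42} = \frac{-1 + F + q}{-42 + q}$)
$\sqrt{K - 15544} - f{\left(w{\left(-5,3 \right)},91 \right)} = \sqrt{-109800 - 15544} - \frac{-1 + 91 + 2 \cdot 3}{-42 + 2 \cdot 3} = \sqrt{-125344} - \frac{-1 + 91 + 6}{-42 + 6} = 4 i \sqrt{7834} - \frac{1}{-36} \cdot 96 = 4 i \sqrt{7834} - \left(- \frac{1}{36}\right) 96 = 4 i \sqrt{7834} - - \frac{8}{3} = 4 i \sqrt{7834} + \frac{8}{3} = \frac{8}{3} + 4 i \sqrt{7834}$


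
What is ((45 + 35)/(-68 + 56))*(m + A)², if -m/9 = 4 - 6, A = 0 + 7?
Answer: -12500/3 ≈ -4166.7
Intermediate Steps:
A = 7
m = 18 (m = -9*(4 - 6) = -9*(-2) = 18)
((45 + 35)/(-68 + 56))*(m + A)² = ((45 + 35)/(-68 + 56))*(18 + 7)² = (80/(-12))*25² = (80*(-1/12))*625 = -20/3*625 = -12500/3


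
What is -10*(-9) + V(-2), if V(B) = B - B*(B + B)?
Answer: 80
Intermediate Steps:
V(B) = B - 2*B² (V(B) = B - B*2*B = B - 2*B²)
-10*(-9) + V(-2) = -10*(-9) - 2*(1 - 2*(-2)) = 90 - 2*(1 + 4) = 90 - 2*5 = 90 - 10 = 80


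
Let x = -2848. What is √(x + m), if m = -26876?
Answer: 2*I*√7431 ≈ 172.41*I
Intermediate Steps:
√(x + m) = √(-2848 - 26876) = √(-29724) = 2*I*√7431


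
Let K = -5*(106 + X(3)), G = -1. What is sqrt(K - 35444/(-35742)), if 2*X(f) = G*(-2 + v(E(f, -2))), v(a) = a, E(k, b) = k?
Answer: I*sqrt(672609433062)/35742 ≈ 22.946*I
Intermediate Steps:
X(f) = 1 - f/2 (X(f) = (-(-2 + f))/2 = (2 - f)/2 = 1 - f/2)
K = -1055/2 (K = -5*(106 + (1 - 1/2*3)) = -5*(106 + (1 - 3/2)) = -5*(106 - 1/2) = -5*211/2 = -1055/2 ≈ -527.50)
sqrt(K - 35444/(-35742)) = sqrt(-1055/2 - 35444/(-35742)) = sqrt(-1055/2 - 35444*(-1/35742)) = sqrt(-1055/2 + 17722/17871) = sqrt(-18818461/35742) = I*sqrt(672609433062)/35742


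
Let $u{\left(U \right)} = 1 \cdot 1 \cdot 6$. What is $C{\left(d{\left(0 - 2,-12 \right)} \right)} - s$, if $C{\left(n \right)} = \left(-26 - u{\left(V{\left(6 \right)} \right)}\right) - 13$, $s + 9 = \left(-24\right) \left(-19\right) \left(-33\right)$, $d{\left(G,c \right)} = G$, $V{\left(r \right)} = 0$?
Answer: $15012$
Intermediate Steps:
$u{\left(U \right)} = 6$ ($u{\left(U \right)} = 1 \cdot 6 = 6$)
$s = -15057$ ($s = -9 + \left(-24\right) \left(-19\right) \left(-33\right) = -9 + 456 \left(-33\right) = -9 - 15048 = -15057$)
$C{\left(n \right)} = -45$ ($C{\left(n \right)} = \left(-26 - 6\right) - 13 = -32 - 13 = -45$)
$C{\left(d{\left(0 - 2,-12 \right)} \right)} - s = -45 - -15057 = -45 + 15057 = 15012$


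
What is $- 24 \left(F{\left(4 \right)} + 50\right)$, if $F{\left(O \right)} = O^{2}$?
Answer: $-1584$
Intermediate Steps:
$- 24 \left(F{\left(4 \right)} + 50\right) = - 24 \left(4^{2} + 50\right) = - 24 \left(16 + 50\right) = \left(-24\right) 66 = -1584$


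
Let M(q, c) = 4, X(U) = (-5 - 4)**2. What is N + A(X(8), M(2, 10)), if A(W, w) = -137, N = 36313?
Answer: 36176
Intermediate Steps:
X(U) = 81 (X(U) = (-9)**2 = 81)
N + A(X(8), M(2, 10)) = 36313 - 137 = 36176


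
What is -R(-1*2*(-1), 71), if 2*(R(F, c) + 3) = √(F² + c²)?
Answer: 3 - √5045/2 ≈ -32.514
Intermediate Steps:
R(F, c) = -3 + √(F² + c²)/2
-R(-1*2*(-1), 71) = -(-3 + √((-1*2*(-1))² + 71²)/2) = -(-3 + √((-2*(-1))² + 5041)/2) = -(-3 + √(2² + 5041)/2) = -(-3 + √(4 + 5041)/2) = -(-3 + √5045/2) = 3 - √5045/2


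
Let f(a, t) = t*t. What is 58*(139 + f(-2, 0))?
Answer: 8062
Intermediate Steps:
f(a, t) = t²
58*(139 + f(-2, 0)) = 58*(139 + 0²) = 58*(139 + 0) = 58*139 = 8062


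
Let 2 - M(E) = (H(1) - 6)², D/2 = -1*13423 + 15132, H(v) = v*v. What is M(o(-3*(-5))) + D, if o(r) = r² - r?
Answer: 3395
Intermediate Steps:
H(v) = v²
D = 3418 (D = 2*(-1*13423 + 15132) = 2*(-13423 + 15132) = 2*1709 = 3418)
M(E) = -23 (M(E) = 2 - (1² - 6)² = 2 - (1 - 6)² = 2 - 1*(-5)² = 2 - 1*25 = 2 - 25 = -23)
M(o(-3*(-5))) + D = -23 + 3418 = 3395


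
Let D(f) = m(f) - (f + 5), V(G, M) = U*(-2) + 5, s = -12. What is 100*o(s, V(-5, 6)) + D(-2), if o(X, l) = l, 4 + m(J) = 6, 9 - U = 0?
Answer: -1301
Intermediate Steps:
U = 9 (U = 9 - 1*0 = 9 + 0 = 9)
V(G, M) = -13 (V(G, M) = 9*(-2) + 5 = -18 + 5 = -13)
m(J) = 2 (m(J) = -4 + 6 = 2)
D(f) = -3 - f (D(f) = 2 - (f + 5) = 2 - (5 + f) = 2 + (-5 - f) = -3 - f)
100*o(s, V(-5, 6)) + D(-2) = 100*(-13) + (-3 - 1*(-2)) = -1300 + (-3 + 2) = -1300 - 1 = -1301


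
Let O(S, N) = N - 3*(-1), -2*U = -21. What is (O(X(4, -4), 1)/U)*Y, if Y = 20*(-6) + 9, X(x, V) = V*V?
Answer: -296/7 ≈ -42.286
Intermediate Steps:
X(x, V) = V²
U = 21/2 (U = -½*(-21) = 21/2 ≈ 10.500)
O(S, N) = 3 + N (O(S, N) = N + 3 = 3 + N)
Y = -111 (Y = -120 + 9 = -111)
(O(X(4, -4), 1)/U)*Y = ((3 + 1)/(21/2))*(-111) = (4*(2/21))*(-111) = (8/21)*(-111) = -296/7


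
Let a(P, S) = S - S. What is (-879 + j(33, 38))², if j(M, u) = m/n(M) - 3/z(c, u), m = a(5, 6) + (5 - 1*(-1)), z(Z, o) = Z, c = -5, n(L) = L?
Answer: 2333083204/3025 ≈ 7.7127e+5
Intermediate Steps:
a(P, S) = 0
m = 6 (m = 0 + (5 - 1*(-1)) = 0 + (5 + 1) = 0 + 6 = 6)
j(M, u) = ⅗ + 6/M (j(M, u) = 6/M - 3/(-5) = 6/M - 3*(-⅕) = 6/M + ⅗ = ⅗ + 6/M)
(-879 + j(33, 38))² = (-879 + (⅗ + 6/33))² = (-879 + (⅗ + 6*(1/33)))² = (-879 + (⅗ + 2/11))² = (-879 + 43/55)² = (-48302/55)² = 2333083204/3025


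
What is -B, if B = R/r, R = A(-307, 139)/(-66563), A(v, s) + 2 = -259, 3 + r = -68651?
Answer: 261/4569816202 ≈ 5.7114e-8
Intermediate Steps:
r = -68654 (r = -3 - 68651 = -68654)
A(v, s) = -261 (A(v, s) = -2 - 259 = -261)
R = 261/66563 (R = -261/(-66563) = -261*(-1/66563) = 261/66563 ≈ 0.0039211)
B = -261/4569816202 (B = (261/66563)/(-68654) = (261/66563)*(-1/68654) = -261/4569816202 ≈ -5.7114e-8)
-B = -1*(-261/4569816202) = 261/4569816202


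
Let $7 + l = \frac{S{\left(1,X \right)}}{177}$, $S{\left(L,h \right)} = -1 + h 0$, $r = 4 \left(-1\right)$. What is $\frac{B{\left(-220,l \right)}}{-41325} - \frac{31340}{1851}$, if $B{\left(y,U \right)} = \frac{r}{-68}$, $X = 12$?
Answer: $- \frac{7339045117}{433457925} \approx -16.931$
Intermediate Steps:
$r = -4$
$S{\left(L,h \right)} = -1$ ($S{\left(L,h \right)} = -1 + 0 = -1$)
$l = - \frac{1240}{177}$ ($l = -7 - \frac{1}{177} = - \frac{1240}{177} \approx -7.0056$)
$B{\left(y,U \right)} = \frac{1}{17}$ ($B{\left(y,U \right)} = - \frac{4}{-68} = \left(-4\right) \left(- \frac{1}{68}\right) = \frac{1}{17}$)
$\frac{B{\left(-220,l \right)}}{-41325} - \frac{31340}{1851} = \frac{1}{17 \left(-41325\right)} - \frac{31340}{1851} = \frac{1}{17} \left(- \frac{1}{41325}\right) - \frac{31340}{1851} = - \frac{1}{702525} - \frac{31340}{1851} = - \frac{7339045117}{433457925}$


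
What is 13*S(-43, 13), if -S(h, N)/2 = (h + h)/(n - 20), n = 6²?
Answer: 559/4 ≈ 139.75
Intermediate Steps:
n = 36
S(h, N) = -h/4 (S(h, N) = -2*(h + h)/(36 - 20) = -2*2*h/16 = -h/4)
13*S(-43, 13) = 13*(-¼*(-43)) = 13*(43/4) = 559/4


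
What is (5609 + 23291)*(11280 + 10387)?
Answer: 626176300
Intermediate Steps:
(5609 + 23291)*(11280 + 10387) = 28900*21667 = 626176300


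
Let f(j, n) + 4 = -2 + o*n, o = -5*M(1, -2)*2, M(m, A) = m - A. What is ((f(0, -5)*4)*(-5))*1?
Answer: -2880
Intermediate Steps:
o = -30 (o = -5*(1 - 1*(-2))*2 = -5*(1 + 2)*2 = -5*3*2 = -15*2 = -30)
f(j, n) = -6 - 30*n (f(j, n) = -4 + (-2 - 30*n) = -6 - 30*n)
((f(0, -5)*4)*(-5))*1 = (((-6 - 30*(-5))*4)*(-5))*1 = (((-6 + 150)*4)*(-5))*1 = ((144*4)*(-5))*1 = (576*(-5))*1 = -2880*1 = -2880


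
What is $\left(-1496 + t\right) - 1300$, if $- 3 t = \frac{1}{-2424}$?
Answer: $- \frac{20332511}{7272} \approx -2796.0$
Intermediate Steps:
$t = \frac{1}{7272}$ ($t = - \frac{1}{3 \left(-2424\right)} = \left(- \frac{1}{3}\right) \left(- \frac{1}{2424}\right) = \frac{1}{7272} \approx 0.00013751$)
$\left(-1496 + t\right) - 1300 = \left(-1496 + \frac{1}{7272}\right) - 1300 = - \frac{10878911}{7272} - 1300 = - \frac{20332511}{7272}$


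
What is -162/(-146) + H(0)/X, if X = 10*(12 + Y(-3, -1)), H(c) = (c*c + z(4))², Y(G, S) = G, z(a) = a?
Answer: 4229/3285 ≈ 1.2874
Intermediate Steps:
H(c) = (4 + c²)² (H(c) = (c*c + 4)² = (c² + 4)² = (4 + c²)²)
X = 90 (X = 10*(12 - 3) = 10*9 = 90)
-162/(-146) + H(0)/X = -162/(-146) + (4 + 0²)²/90 = -162*(-1/146) + (4 + 0)²*(1/90) = 81/73 + 4²*(1/90) = 81/73 + 16*(1/90) = 81/73 + 8/45 = 4229/3285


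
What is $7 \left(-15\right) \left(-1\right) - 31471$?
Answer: $-31366$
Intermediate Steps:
$7 \left(-15\right) \left(-1\right) - 31471 = \left(-105\right) \left(-1\right) - 31471 = 105 - 31471 = -31366$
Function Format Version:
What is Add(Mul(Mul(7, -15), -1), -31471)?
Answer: -31366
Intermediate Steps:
Add(Mul(Mul(7, -15), -1), -31471) = Add(Mul(-105, -1), -31471) = Add(105, -31471) = -31366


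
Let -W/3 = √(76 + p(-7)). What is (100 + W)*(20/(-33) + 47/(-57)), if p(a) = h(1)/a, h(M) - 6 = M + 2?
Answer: -29900/209 + 897*√3661/1463 ≈ -105.96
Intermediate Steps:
h(M) = 8 + M (h(M) = 6 + (M + 2) = 6 + (2 + M) = 8 + M)
p(a) = 9/a (p(a) = (8 + 1)/a = 9/a)
W = -3*√3661/7 (W = -3*√(76 + 9/(-7)) = -3*√(76 + 9*(-⅐)) = -3*√(76 - 9/7) = -3*√3661/7 ≈ -25.931)
(100 + W)*(20/(-33) + 47/(-57)) = (100 - 3*√3661/7)*(20/(-33) + 47/(-57)) = (100 - 3*√3661/7)*(20*(-1/33) + 47*(-1/57)) = (100 - 3*√3661/7)*(-20/33 - 47/57) = (100 - 3*√3661/7)*(-299/209) = -29900/209 + 897*√3661/1463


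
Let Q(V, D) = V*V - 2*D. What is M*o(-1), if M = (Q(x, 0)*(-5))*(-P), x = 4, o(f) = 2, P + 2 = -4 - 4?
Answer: -1600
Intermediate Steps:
P = -10 (P = -2 + (-4 - 4) = -2 - 8 = -10)
Q(V, D) = V² - 2*D
M = -800 (M = ((4² - 2*0)*(-5))*(-1*(-10)) = ((16 + 0)*(-5))*10 = (16*(-5))*10 = -80*10 = -800)
M*o(-1) = -800*2 = -1600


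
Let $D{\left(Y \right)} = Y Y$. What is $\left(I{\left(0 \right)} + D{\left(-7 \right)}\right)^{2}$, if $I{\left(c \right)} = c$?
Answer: $2401$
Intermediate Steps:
$D{\left(Y \right)} = Y^{2}$
$\left(I{\left(0 \right)} + D{\left(-7 \right)}\right)^{2} = \left(0 + \left(-7\right)^{2}\right)^{2} = \left(0 + 49\right)^{2} = 49^{2} = 2401$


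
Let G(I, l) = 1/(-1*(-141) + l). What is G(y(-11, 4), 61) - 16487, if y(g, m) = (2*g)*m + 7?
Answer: -3330373/202 ≈ -16487.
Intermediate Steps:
y(g, m) = 7 + 2*g*m (y(g, m) = 2*g*m + 7 = 7 + 2*g*m)
G(I, l) = 1/(141 + l)
G(y(-11, 4), 61) - 16487 = 1/(141 + 61) - 16487 = 1/202 - 16487 = -3330373/202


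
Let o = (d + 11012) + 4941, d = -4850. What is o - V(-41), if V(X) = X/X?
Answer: 11102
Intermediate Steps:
V(X) = 1
o = 11103 (o = (-4850 + 11012) + 4941 = 6162 + 4941 = 11103)
o - V(-41) = 11103 - 1*1 = 11103 - 1 = 11102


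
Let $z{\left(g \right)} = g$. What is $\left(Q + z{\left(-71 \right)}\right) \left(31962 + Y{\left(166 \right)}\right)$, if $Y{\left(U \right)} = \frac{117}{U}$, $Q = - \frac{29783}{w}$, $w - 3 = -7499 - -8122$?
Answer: $- \frac{393844896261}{103916} \approx -3.79 \cdot 10^{6}$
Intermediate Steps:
$w = 626$ ($w = 3 - -623 = 3 + \left(-7499 + 8122\right) = 3 + 623 = 626$)
$Q = - \frac{29783}{626} \approx -47.577$
$\left(Q + z{\left(-71 \right)}\right) \left(31962 + Y{\left(166 \right)}\right) = \left(- \frac{29783}{626} - 71\right) \left(31962 + \frac{117}{166}\right) = - \frac{74229 \left(31962 + 117 \cdot \frac{1}{166}\right)}{626} = - \frac{74229 \left(31962 + \frac{117}{166}\right)}{626} = \left(- \frac{74229}{626}\right) \frac{5305809}{166} = - \frac{393844896261}{103916}$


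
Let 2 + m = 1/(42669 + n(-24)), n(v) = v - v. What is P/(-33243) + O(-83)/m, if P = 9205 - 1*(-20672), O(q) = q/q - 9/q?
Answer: -16291186511/11212343093 ≈ -1.4530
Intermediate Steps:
n(v) = 0
O(q) = 1 - 9/q
P = 29877 (P = 9205 + 20672 = 29877)
m = -85337/42669 (m = -2 + 1/(42669 + 0) = -2 + 1/42669 = -85337/42669 ≈ -2.0000)
P/(-33243) + O(-83)/m = 29877/(-33243) + ((-9 - 83)/(-83))/(-85337/42669) = 29877*(-1/33243) - 1/83*(-92)*(-42669/85337) = -9959/11081 + (92/83)*(-42669/85337) = -9959/11081 - 3925548/7082971 = -16291186511/11212343093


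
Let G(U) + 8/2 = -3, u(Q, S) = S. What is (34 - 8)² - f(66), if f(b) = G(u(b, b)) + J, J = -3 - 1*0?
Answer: 686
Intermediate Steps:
J = -3 (J = -3 + 0 = -3)
G(U) = -7 (G(U) = -4 - 3 = -7)
f(b) = -10 (f(b) = -7 - 3 = -10)
(34 - 8)² - f(66) = (34 - 8)² - 1*(-10) = 26² + 10 = 676 + 10 = 686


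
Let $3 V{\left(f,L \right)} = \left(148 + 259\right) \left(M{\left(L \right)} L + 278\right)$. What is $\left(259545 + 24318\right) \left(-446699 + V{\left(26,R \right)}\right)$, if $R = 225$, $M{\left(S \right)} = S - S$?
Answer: $-116095330571$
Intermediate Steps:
$M{\left(S \right)} = 0$
$V{\left(f,L \right)} = \frac{113146}{3}$ ($V{\left(f,L \right)} = \frac{\left(148 + 259\right) \left(0 L + 278\right)}{3} = \frac{407 \left(0 + 278\right)}{3} = \frac{407 \cdot 278}{3} = \frac{1}{3} \cdot 113146 = \frac{113146}{3}$)
$\left(259545 + 24318\right) \left(-446699 + V{\left(26,R \right)}\right) = \left(259545 + 24318\right) \left(-446699 + \frac{113146}{3}\right) = 283863 \left(- \frac{1226951}{3}\right) = -116095330571$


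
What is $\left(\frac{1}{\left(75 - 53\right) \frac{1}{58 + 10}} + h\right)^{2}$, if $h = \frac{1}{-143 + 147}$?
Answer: $\frac{21609}{1936} \approx 11.162$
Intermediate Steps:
$h = \frac{1}{4} \approx 0.25$
$\left(\frac{1}{\left(75 - 53\right) \frac{1}{58 + 10}} + h\right)^{2} = \left(\frac{1}{\left(75 - 53\right) \frac{1}{58 + 10}} + \frac{1}{4}\right)^{2} = \left(\frac{1}{22 \cdot \frac{1}{68}} + \frac{1}{4}\right)^{2} = \left(\frac{1}{\frac{11}{34}} + \frac{1}{4}\right)^{2} = \left(\frac{34}{11} + \frac{1}{4}\right)^{2} = \left(\frac{147}{44}\right)^{2} = \frac{21609}{1936}$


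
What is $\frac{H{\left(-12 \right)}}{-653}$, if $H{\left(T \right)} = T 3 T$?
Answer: $- \frac{432}{653} \approx -0.66156$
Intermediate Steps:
$H{\left(T \right)} = 3 T^{2}$
$\frac{H{\left(-12 \right)}}{-653} = \frac{3 \left(-12\right)^{2}}{-653} = 3 \cdot 144 \left(- \frac{1}{653}\right) = 432 \left(- \frac{1}{653}\right) = - \frac{432}{653}$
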